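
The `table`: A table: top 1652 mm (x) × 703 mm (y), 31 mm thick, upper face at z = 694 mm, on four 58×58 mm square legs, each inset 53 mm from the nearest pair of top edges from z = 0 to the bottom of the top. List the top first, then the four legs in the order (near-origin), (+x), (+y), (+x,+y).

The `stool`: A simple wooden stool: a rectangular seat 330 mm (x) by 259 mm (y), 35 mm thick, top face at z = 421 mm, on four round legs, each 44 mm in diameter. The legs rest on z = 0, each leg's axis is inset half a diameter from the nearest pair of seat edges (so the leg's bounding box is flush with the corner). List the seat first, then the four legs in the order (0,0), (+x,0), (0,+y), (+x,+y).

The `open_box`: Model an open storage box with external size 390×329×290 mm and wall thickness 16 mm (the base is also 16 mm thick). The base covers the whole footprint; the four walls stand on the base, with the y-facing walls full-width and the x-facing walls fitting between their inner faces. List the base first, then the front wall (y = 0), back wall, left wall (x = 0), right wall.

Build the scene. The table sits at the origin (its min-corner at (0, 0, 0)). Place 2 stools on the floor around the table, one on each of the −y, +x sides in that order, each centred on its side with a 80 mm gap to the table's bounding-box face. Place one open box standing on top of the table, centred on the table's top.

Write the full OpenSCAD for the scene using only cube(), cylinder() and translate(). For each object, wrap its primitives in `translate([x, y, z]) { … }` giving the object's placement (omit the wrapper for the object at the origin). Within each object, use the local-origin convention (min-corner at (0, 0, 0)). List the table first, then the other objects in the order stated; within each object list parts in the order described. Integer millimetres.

translate([0, 0, 663]) cube([1652, 703, 31]);
translate([53, 53, 0]) cube([58, 58, 663]);
translate([1541, 53, 0]) cube([58, 58, 663]);
translate([53, 592, 0]) cube([58, 58, 663]);
translate([1541, 592, 0]) cube([58, 58, 663]);
translate([661, -339, 0]) {
  translate([0, 0, 386]) cube([330, 259, 35]);
  translate([22, 22, 0]) cylinder(h = 386, r = 22);
  translate([308, 22, 0]) cylinder(h = 386, r = 22);
  translate([22, 237, 0]) cylinder(h = 386, r = 22);
  translate([308, 237, 0]) cylinder(h = 386, r = 22);
}
translate([1732, 222, 0]) {
  translate([0, 0, 386]) cube([330, 259, 35]);
  translate([22, 22, 0]) cylinder(h = 386, r = 22);
  translate([308, 22, 0]) cylinder(h = 386, r = 22);
  translate([22, 237, 0]) cylinder(h = 386, r = 22);
  translate([308, 237, 0]) cylinder(h = 386, r = 22);
}
translate([631, 187, 694]) {
  cube([390, 329, 16]);
  translate([0, 0, 16]) cube([390, 16, 274]);
  translate([0, 313, 16]) cube([390, 16, 274]);
  translate([0, 16, 16]) cube([16, 297, 274]);
  translate([374, 16, 16]) cube([16, 297, 274]);
}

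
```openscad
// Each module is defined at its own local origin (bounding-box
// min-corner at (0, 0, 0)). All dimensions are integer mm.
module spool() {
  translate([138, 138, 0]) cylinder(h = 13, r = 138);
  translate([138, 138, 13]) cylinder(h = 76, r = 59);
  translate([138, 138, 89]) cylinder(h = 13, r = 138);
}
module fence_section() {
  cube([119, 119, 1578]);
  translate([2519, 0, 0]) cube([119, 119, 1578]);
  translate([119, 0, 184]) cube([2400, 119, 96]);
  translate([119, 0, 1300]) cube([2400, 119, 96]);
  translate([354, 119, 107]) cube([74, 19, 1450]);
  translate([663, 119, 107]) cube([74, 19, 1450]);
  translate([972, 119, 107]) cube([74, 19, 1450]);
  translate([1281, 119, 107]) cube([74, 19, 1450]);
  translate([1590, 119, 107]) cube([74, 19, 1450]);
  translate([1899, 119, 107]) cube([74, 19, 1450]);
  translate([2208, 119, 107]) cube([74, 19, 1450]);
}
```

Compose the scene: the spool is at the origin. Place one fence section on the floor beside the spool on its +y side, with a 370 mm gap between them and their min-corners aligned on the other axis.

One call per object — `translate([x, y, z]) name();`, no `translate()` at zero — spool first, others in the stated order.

spool();
translate([0, 646, 0]) fence_section();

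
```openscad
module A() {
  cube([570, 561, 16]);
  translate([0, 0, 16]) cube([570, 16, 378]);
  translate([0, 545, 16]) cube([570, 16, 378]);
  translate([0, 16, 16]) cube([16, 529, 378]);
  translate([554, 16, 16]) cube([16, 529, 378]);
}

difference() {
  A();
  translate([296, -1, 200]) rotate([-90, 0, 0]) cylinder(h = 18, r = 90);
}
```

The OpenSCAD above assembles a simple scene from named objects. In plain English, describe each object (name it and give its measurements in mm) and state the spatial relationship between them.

A is an open-topped rectangular box: outside dimensions 570×561×394 mm, with a uniform wall and base thickness of 16 mm. The base is a full 570×561 slab on the floor; four walls sit on top of the base. The front and back walls (the −y and +y sides) span the full width; the two side walls fit between them.

The open box has a circular hole of radius 90 mm through its front wall, centred at (x = 296, z = 200).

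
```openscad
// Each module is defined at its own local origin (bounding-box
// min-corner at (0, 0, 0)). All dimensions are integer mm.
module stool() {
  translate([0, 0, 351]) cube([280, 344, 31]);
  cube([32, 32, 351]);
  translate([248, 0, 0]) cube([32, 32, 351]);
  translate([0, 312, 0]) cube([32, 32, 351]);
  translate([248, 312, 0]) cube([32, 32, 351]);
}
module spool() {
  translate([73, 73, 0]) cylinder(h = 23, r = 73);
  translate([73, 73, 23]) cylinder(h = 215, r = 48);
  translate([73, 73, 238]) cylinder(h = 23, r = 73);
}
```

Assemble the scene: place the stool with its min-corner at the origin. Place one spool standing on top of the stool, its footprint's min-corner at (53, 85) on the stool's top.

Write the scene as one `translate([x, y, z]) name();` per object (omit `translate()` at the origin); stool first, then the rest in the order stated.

stool();
translate([53, 85, 382]) spool();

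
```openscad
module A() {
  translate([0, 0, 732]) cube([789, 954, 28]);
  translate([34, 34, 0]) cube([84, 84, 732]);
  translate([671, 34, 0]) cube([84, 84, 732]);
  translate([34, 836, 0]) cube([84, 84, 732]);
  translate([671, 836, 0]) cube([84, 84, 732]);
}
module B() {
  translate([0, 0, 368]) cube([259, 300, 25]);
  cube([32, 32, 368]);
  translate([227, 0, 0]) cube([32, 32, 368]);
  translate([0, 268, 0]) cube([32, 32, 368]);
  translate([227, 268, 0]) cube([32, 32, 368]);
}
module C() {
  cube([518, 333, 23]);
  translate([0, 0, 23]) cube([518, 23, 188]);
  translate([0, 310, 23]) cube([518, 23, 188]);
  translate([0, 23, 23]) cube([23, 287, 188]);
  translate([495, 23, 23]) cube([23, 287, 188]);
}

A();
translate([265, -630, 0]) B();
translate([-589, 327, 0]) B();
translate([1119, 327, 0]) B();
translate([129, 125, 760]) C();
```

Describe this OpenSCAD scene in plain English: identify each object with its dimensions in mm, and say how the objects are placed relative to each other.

A is a table: top 789 mm (x) × 954 mm (y), 28 mm thick, upper face at z = 760 mm, on four 84×84 mm square legs, each inset 34 mm from the nearest pair of top edges, running from z = 0 to the bottom of the top.

B is a simple wooden stool: a rectangular seat 259 mm (x) by 300 mm (y), 25 mm thick, top face at z = 393 mm, on four square legs, each 32×32 mm in cross-section. The legs rest on z = 0, each flush with a corner of the seat.

C is an open storage box with external size 518×333×211 mm and wall thickness 23 mm (the base is also 23 mm thick). The base covers the whole footprint; the four walls stand on the base, with the y-facing walls full-width and the x-facing walls fitting between their inner faces.

Three stools sit around the table at the −y, −x, +x sides. The open box is on top of the table.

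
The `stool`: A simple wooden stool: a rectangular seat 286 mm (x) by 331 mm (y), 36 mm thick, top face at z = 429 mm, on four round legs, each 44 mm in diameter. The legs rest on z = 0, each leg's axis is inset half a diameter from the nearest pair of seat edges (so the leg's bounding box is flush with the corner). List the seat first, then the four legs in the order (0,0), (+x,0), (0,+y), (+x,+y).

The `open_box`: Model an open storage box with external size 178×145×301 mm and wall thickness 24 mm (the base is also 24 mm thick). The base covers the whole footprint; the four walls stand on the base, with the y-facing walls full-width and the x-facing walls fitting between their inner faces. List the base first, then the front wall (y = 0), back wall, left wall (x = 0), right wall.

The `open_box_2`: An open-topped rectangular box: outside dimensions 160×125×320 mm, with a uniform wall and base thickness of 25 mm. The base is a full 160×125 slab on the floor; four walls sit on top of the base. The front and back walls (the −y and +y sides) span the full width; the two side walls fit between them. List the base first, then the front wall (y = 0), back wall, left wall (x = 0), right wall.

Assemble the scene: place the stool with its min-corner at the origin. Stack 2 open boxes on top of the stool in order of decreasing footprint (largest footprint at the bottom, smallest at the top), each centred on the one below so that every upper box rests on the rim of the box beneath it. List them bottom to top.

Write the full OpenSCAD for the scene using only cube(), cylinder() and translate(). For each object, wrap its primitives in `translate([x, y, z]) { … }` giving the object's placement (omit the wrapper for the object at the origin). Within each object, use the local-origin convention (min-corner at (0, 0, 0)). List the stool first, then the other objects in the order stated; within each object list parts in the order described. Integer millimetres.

translate([0, 0, 393]) cube([286, 331, 36]);
translate([22, 22, 0]) cylinder(h = 393, r = 22);
translate([264, 22, 0]) cylinder(h = 393, r = 22);
translate([22, 309, 0]) cylinder(h = 393, r = 22);
translate([264, 309, 0]) cylinder(h = 393, r = 22);
translate([54, 93, 429]) {
  cube([178, 145, 24]);
  translate([0, 0, 24]) cube([178, 24, 277]);
  translate([0, 121, 24]) cube([178, 24, 277]);
  translate([0, 24, 24]) cube([24, 97, 277]);
  translate([154, 24, 24]) cube([24, 97, 277]);
}
translate([63, 103, 730]) {
  cube([160, 125, 25]);
  translate([0, 0, 25]) cube([160, 25, 295]);
  translate([0, 100, 25]) cube([160, 25, 295]);
  translate([0, 25, 25]) cube([25, 75, 295]);
  translate([135, 25, 25]) cube([25, 75, 295]);
}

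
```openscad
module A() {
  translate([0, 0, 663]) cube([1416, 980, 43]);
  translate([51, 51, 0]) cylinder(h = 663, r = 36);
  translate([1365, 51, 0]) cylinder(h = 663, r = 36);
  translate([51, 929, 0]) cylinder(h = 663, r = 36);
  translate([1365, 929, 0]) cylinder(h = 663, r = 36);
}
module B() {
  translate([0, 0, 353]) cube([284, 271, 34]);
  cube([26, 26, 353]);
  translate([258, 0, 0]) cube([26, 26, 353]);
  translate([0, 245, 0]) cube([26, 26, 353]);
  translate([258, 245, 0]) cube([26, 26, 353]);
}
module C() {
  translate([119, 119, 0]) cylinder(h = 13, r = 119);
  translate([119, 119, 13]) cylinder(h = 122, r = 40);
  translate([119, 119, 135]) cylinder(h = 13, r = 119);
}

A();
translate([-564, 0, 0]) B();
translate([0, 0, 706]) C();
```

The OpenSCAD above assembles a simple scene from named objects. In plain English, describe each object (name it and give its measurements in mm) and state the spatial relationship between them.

A is a table: top 1416 mm (x) × 980 mm (y), 43 mm thick, upper face at z = 706 mm, on four round legs of 72 mm diameter, each leg's bounding box inset 15 mm from the nearest pair of top edges, running from z = 0 to the bottom of the top.

B is a simple wooden stool: a rectangular seat 284 mm (x) by 271 mm (y), 34 mm thick, top face at z = 387 mm, on four square legs, each 26×26 mm in cross-section. The legs rest on z = 0, each flush with a corner of the seat.

C is a spool: two coaxial disc flanges of radius 119 mm and thickness 13 mm, joined by a core cylinder of radius 40 mm and height 122 mm. The lower flange rests on z = 0 and the three cylinders share a vertical axis.

The stool is on the floor beside the table on its −x side. The spool is on top of the table.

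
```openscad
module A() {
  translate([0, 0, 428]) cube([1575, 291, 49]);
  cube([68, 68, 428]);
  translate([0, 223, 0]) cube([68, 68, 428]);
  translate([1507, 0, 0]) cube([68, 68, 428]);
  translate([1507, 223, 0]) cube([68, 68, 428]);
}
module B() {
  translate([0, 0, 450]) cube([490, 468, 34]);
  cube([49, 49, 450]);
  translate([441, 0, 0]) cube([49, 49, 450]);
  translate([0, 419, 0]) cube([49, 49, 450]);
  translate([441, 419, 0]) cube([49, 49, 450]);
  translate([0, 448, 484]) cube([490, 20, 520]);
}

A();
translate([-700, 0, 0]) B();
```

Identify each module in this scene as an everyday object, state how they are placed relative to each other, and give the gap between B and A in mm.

The chair's nearest face is 210 mm from the bench's −x face.

A is a bench. B is a chair. The chair is on the floor beside the bench on its −x side. The gap between the chair and the bench is 210 mm.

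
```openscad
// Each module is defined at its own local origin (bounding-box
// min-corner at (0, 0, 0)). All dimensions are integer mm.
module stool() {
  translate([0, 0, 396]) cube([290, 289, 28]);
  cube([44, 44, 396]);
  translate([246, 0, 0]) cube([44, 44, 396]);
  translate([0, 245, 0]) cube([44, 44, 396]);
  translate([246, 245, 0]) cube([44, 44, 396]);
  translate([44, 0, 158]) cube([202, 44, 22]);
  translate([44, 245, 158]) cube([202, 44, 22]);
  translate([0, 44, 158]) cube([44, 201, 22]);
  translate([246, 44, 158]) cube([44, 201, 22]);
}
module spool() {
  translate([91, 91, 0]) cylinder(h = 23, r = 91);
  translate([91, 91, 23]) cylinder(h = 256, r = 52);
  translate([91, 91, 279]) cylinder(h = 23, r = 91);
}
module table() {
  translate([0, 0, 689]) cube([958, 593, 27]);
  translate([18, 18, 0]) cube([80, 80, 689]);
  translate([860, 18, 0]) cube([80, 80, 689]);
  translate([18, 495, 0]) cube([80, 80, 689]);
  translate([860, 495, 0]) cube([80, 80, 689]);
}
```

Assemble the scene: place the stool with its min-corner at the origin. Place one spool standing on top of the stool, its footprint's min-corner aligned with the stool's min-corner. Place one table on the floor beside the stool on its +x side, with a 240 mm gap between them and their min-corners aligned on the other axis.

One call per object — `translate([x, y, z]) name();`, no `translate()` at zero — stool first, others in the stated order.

stool();
translate([0, 0, 424]) spool();
translate([530, 0, 0]) table();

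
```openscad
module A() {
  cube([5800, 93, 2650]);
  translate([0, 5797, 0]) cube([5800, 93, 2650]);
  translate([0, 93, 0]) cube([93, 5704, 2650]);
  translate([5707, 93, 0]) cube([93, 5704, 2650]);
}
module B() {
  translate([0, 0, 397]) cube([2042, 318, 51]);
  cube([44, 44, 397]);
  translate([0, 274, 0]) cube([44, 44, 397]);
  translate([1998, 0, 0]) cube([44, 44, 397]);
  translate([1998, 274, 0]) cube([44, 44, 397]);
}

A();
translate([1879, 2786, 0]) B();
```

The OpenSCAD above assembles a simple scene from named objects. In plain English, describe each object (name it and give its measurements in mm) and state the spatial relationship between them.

A is a box-shaped house frame (walls only): outside footprint 5800×5890 mm, wall height 2650 mm, wall thickness 93 mm. The two y-facing walls run the full x-width; the two x-facing walls fit between the inner faces of the y-facing walls.

B is a long wooden bench with a 2042 mm (x) × 318 mm (y) seat, 51 mm thick, its top surface 448 mm above the floor. Four 44 mm square legs at the seat corners, flush with the edges, run from z = 0 to the seat underside.

The bench sits inside the house frame, centred.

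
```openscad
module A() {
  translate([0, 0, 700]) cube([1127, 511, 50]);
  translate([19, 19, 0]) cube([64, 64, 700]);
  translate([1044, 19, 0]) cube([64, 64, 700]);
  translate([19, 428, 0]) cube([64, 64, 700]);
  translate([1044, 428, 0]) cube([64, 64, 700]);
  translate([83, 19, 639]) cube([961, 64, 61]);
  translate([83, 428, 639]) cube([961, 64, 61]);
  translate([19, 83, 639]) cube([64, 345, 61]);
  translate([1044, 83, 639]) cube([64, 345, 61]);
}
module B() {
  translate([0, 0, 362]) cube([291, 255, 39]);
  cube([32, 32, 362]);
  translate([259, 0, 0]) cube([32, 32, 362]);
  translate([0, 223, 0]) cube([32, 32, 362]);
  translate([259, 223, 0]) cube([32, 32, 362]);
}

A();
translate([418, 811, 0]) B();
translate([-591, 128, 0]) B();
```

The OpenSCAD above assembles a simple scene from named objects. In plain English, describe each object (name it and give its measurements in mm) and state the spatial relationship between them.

A is a rectangular dining table. The top is 1127×511×50 mm with its upper surface at z = 750 mm. It stands on four 64×64 mm square legs, each inset 19 mm from the nearest pair of top edges, running from the floor to the underside of the top. Four apron rails, 64 mm thick and 61 mm tall, run between adjacent legs with their top edges flush with the underside of the top and their outer faces flush with the legs' outer faces.

B is a four-legged stool. The seat is a 291×255×39 mm slab whose top surface is at z = 401 mm; four square legs, each 32×32 mm in cross-section, run from the floor (z = 0) to the underside of the seat, each flush with a corner of the seat.

Two stools sit around the table at the +y, −x sides.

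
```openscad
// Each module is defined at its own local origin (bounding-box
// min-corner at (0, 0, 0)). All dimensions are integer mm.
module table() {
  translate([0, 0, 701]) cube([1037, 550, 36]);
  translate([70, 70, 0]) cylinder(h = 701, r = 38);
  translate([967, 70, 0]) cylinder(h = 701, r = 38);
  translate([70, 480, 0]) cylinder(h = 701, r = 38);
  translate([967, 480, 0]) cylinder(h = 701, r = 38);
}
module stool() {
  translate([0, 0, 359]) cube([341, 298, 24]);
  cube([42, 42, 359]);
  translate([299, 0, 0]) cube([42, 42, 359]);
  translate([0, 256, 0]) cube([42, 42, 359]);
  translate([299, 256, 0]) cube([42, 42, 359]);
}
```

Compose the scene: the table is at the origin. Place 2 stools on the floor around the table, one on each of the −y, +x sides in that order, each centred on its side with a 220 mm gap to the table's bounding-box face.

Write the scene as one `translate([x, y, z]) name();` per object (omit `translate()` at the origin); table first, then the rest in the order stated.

table();
translate([348, -518, 0]) stool();
translate([1257, 126, 0]) stool();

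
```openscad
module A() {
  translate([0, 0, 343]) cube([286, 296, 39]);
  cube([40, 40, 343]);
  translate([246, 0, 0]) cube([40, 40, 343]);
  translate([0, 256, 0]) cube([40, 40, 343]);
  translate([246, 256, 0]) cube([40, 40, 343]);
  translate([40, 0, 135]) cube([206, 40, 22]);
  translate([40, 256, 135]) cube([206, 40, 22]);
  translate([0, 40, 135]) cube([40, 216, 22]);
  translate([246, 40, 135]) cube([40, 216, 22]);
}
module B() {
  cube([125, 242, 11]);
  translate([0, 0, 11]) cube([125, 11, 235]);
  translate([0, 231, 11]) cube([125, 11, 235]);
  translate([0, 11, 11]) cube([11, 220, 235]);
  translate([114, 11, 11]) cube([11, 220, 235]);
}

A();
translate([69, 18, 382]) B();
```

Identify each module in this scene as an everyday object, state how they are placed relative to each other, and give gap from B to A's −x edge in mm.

A is a stool. B is an open box. The open box is on top of the stool. The gap from the open box to the stool's −x edge is 69 mm.

The open box's min-x is at 69; the stool's min-x is 0; gap = 69 mm.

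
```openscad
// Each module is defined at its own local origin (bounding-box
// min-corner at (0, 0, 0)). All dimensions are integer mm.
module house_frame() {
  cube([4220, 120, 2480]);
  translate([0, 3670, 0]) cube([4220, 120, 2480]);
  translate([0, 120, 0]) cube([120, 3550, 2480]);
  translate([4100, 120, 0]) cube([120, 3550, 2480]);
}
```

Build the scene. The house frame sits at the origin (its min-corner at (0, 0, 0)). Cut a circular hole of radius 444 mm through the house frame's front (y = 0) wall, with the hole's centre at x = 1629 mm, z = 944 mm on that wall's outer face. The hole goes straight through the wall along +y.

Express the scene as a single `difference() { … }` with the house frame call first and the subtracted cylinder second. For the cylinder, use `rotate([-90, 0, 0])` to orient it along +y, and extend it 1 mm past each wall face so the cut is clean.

difference() {
  house_frame();
  translate([1629, -1, 944]) rotate([-90, 0, 0]) cylinder(h = 122, r = 444);
}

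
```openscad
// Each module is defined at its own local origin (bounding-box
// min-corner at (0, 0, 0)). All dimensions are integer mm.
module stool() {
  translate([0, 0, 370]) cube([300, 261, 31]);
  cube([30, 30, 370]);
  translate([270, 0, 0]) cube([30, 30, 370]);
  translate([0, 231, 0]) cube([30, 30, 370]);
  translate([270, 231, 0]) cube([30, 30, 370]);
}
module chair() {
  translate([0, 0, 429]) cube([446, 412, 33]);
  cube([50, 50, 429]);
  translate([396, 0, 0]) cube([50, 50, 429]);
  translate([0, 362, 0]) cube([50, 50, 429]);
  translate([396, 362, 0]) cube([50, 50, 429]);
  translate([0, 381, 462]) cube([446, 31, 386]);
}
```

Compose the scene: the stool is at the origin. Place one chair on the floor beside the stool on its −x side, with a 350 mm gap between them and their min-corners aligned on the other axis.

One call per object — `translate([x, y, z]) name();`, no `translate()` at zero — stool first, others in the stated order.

stool();
translate([-796, 0, 0]) chair();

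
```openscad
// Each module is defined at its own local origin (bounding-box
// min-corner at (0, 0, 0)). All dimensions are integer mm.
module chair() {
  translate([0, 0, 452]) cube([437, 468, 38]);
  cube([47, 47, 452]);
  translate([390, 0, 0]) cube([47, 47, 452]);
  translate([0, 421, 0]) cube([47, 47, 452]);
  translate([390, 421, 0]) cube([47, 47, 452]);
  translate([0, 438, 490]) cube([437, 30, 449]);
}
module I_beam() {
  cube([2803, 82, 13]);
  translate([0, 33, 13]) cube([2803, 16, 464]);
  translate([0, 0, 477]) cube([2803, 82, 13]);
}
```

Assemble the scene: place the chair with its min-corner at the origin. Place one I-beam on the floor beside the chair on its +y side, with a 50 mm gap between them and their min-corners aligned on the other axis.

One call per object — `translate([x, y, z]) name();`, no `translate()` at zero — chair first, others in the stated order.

chair();
translate([0, 518, 0]) I_beam();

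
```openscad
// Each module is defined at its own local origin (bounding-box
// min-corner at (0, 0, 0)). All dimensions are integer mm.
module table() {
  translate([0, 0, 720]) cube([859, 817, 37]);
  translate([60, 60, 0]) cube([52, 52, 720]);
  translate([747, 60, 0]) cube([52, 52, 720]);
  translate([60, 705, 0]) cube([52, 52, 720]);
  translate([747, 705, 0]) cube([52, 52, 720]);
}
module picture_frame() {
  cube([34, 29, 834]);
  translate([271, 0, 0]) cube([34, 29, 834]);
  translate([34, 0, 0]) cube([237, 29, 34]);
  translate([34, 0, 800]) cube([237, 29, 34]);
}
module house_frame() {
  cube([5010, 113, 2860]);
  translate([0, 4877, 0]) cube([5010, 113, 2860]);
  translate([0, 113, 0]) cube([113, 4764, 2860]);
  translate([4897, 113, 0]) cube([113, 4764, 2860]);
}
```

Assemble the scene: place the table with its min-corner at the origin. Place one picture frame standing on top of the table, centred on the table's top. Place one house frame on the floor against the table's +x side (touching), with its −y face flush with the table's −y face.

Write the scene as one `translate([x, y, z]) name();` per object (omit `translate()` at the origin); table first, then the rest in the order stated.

table();
translate([277, 394, 757]) picture_frame();
translate([859, 0, 0]) house_frame();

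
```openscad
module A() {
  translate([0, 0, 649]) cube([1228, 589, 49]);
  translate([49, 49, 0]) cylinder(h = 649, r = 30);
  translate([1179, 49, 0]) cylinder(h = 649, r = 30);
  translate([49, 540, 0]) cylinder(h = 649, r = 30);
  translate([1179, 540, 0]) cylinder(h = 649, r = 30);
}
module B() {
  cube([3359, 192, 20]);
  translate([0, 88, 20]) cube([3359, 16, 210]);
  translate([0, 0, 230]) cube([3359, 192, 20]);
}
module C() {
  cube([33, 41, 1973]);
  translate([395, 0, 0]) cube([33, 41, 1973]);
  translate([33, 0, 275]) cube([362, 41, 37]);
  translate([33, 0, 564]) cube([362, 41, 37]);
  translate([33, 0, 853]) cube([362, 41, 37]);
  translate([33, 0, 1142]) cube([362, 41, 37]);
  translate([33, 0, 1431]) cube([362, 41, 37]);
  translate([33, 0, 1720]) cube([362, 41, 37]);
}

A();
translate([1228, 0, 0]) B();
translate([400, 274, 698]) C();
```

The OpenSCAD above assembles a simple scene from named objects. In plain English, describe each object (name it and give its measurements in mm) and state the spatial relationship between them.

A is a table with a 1228×589 mm rectangular top, 49 mm thick, top surface at z = 698 mm, supported by four round legs of 60 mm diameter, each leg's bounding box inset 19 mm from the nearest pair of top edges, running from the floor.

B is an I-beam lying along x, 3359 mm long. Overall section height 250 mm. Two flanges 192 mm wide (y) and 20 mm thick, one on the floor and one at the top; a web 16 mm thick runs between them, centred on the flange width.

C is a straight ladder. Two 33×41 mm vertical rails, 1973 mm tall, stand 428 mm apart (outside-to-outside) with their front faces coplanar on the −y side. 6 rungs, each 41 mm deep and 37 mm tall, span between the inner faces of the rails, front faces flush with the rails. The lowest rung's underside is at z = 275 mm and rungs are spaced 289 mm apart (underside to underside).

The I-beam is against the table's +x side, with their −y faces flush. The ladder is on top of the table, centred.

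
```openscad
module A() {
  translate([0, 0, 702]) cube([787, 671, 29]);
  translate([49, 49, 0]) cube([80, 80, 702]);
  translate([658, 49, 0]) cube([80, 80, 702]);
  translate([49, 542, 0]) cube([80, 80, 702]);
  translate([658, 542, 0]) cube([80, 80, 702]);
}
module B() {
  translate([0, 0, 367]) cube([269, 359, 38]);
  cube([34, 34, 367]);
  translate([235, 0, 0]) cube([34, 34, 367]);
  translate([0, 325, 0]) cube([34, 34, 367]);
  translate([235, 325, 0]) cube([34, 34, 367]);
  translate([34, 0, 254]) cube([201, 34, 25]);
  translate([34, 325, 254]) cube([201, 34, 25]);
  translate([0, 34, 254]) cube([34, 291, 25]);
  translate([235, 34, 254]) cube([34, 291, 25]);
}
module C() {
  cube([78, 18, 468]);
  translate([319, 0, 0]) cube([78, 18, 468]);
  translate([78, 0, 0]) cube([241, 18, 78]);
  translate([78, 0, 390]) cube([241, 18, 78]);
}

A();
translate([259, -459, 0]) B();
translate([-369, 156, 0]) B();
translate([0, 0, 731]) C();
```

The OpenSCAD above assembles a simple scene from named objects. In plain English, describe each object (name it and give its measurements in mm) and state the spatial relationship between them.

A is a table with a 787×671 mm rectangular top, 29 mm thick, top surface at z = 731 mm, supported by four 80×80 mm square legs, each inset 49 mm from the nearest pair of top edges, running from the floor.

B is a simple wooden stool: a rectangular seat 269 mm (x) by 359 mm (y), 38 mm thick, top face at z = 405 mm, on four square legs, each 34×34 mm in cross-section. The legs rest on z = 0, each flush with a corner of the seat. Four stretchers, 34 mm wide and 25 mm tall, connect adjacent legs with their undersides at z = 254 mm, each running between the inner faces of the legs it joins and aligned with the legs' outer faces on the other axis.

C is a rectangular picture frame lying in the x–z plane (depth along y). The opening is 241 mm wide (x) by 312 mm tall (z), surrounded by a border 78 mm wide on all four sides. The frame is 18 mm deep and is made of two full-height vertical stiles with two horizontal rails fitted between them.

Two stools sit around the table at the −y, −x sides. The picture frame is on top of the table.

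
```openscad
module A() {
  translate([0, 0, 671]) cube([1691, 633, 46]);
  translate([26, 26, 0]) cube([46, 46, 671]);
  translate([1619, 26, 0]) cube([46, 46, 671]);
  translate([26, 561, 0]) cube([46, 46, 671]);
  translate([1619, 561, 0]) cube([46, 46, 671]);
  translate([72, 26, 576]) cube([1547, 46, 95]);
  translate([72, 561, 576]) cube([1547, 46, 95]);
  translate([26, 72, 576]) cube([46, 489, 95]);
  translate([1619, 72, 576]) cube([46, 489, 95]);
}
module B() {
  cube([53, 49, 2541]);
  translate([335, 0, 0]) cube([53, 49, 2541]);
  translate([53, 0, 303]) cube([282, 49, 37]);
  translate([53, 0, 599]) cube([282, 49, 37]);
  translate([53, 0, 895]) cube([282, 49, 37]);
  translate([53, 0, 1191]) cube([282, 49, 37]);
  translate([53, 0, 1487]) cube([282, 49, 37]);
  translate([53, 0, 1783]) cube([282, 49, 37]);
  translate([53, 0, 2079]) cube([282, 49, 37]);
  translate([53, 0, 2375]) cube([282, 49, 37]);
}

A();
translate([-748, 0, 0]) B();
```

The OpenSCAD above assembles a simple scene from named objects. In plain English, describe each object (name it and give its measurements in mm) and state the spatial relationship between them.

A is a table: top 1691 mm (x) × 633 mm (y), 46 mm thick, upper face at z = 717 mm, on four 46×46 mm square legs, each inset 26 mm from the nearest pair of top edges, running from z = 0 to the bottom of the top. Four apron rails, 46 mm thick and 95 mm tall, run between adjacent legs with their top edges flush with the underside of the top and their outer faces flush with the legs' outer faces.

B is a wooden ladder with two side rails of 53×49 mm section and 2541 mm height, set 388 mm apart overall. Between them run 8 rectangular rungs (49 mm deep, 37 mm thick), front faces flush with the rails' −y face. The bottom of the first rung is 303 mm above the floor and each subsequent rung is 296 mm higher than the one below.

The ladder is on the floor beside the table on its −x side.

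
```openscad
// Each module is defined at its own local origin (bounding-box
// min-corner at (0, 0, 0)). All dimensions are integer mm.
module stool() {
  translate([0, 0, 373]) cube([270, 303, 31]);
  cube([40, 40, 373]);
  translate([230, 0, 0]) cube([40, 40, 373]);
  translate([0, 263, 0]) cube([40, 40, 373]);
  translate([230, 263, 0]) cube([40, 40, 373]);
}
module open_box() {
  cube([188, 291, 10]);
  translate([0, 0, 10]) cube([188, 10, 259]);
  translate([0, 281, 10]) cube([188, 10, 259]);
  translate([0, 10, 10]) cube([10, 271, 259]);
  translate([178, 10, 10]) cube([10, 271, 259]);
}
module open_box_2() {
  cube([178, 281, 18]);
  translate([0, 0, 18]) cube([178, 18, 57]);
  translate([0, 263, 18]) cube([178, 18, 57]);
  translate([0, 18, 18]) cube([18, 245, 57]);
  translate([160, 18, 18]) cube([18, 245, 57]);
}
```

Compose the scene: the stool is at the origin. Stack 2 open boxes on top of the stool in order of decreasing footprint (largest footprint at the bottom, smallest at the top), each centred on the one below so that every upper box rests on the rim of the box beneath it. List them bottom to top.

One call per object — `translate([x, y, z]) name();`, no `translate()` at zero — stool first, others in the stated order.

stool();
translate([41, 6, 404]) open_box();
translate([46, 11, 673]) open_box_2();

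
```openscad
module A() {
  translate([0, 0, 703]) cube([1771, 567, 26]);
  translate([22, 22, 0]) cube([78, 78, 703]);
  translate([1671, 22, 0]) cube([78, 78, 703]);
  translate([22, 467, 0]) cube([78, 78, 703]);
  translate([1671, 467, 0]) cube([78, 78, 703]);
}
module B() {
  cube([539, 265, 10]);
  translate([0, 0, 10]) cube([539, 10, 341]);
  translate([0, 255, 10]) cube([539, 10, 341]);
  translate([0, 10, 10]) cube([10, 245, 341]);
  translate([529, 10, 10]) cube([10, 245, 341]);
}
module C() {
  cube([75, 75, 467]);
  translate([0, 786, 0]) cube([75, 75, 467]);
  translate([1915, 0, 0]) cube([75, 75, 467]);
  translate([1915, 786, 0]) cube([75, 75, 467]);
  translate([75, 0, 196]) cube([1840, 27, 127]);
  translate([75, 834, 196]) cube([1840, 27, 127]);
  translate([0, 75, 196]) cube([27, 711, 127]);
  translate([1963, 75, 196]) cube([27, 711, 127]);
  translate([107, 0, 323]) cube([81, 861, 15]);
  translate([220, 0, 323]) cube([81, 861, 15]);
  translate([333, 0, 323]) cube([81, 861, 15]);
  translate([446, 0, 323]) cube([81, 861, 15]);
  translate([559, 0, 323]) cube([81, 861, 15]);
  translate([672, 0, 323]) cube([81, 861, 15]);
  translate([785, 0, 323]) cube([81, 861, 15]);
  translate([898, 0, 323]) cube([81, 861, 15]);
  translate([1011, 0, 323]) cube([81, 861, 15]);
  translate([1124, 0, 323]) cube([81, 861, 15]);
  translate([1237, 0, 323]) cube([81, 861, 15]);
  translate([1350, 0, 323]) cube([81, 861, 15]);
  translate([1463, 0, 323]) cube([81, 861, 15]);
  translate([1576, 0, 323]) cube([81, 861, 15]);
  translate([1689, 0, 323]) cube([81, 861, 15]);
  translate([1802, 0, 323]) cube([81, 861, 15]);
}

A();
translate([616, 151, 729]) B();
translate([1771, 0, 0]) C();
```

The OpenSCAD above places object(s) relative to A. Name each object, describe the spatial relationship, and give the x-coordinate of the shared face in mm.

A is a table. B is an open box. C is a bed frame. The open box is on top of the table, centred. The bed frame is against the table's +x side, with their −y faces flush. The x-coordinate of the shared face is 1771 mm.

The table's +x face and the bed frame's −x face are both at x = 1771 mm.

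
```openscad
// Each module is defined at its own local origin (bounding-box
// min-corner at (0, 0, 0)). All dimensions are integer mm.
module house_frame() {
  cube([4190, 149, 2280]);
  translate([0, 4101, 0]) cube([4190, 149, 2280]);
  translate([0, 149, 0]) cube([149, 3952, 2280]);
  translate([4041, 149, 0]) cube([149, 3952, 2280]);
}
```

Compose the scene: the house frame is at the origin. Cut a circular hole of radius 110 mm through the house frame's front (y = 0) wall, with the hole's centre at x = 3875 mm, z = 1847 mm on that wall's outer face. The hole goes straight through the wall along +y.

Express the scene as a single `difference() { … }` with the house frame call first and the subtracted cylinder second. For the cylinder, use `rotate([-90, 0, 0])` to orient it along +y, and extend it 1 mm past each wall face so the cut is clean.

difference() {
  house_frame();
  translate([3875, -1, 1847]) rotate([-90, 0, 0]) cylinder(h = 151, r = 110);
}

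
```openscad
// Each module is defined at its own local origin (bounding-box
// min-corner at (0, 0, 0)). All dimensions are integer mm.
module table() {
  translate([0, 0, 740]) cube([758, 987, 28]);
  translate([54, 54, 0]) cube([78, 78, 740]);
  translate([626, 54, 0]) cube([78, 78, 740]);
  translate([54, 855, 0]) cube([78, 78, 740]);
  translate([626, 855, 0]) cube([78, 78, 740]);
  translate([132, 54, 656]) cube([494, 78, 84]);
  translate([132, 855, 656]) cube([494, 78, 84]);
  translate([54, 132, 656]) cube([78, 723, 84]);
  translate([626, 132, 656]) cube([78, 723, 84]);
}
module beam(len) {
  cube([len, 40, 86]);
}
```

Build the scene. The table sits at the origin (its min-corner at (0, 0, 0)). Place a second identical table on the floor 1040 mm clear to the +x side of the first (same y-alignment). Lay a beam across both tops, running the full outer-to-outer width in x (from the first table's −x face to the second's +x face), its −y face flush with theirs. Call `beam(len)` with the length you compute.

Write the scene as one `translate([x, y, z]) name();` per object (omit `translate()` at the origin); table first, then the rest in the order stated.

table();
translate([1798, 0, 0]) table();
translate([0, 0, 768]) beam(2556);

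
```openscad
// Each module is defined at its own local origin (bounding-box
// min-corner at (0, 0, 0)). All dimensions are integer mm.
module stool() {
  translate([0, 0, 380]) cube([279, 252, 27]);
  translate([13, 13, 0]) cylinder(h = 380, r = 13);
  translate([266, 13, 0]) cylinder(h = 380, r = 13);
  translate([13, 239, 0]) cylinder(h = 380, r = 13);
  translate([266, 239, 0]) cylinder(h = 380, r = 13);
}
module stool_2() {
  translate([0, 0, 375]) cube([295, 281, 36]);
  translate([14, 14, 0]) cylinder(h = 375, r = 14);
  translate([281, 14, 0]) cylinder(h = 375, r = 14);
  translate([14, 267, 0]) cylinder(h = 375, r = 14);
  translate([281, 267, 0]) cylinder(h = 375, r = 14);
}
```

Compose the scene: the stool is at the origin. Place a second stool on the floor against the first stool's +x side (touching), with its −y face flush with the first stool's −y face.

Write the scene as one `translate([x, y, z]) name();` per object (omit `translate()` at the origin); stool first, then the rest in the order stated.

stool();
translate([279, 0, 0]) stool_2();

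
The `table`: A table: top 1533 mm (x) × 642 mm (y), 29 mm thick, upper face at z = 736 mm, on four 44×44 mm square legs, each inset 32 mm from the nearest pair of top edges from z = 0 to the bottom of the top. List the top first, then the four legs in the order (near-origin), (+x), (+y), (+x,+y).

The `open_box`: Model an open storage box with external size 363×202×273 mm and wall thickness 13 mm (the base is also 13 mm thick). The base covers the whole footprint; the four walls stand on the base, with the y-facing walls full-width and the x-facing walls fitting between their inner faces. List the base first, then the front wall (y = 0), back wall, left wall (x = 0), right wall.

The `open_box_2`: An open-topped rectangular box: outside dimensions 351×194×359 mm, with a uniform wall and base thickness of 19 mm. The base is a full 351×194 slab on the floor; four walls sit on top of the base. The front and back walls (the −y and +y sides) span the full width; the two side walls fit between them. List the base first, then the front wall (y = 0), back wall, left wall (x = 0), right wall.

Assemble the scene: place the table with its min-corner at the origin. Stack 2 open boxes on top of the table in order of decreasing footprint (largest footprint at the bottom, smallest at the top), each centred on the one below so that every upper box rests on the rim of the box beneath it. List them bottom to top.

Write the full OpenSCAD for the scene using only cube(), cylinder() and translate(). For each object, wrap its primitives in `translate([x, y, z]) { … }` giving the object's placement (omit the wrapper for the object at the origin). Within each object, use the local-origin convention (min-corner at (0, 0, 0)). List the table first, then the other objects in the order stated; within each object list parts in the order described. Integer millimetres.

translate([0, 0, 707]) cube([1533, 642, 29]);
translate([32, 32, 0]) cube([44, 44, 707]);
translate([1457, 32, 0]) cube([44, 44, 707]);
translate([32, 566, 0]) cube([44, 44, 707]);
translate([1457, 566, 0]) cube([44, 44, 707]);
translate([585, 220, 736]) {
  cube([363, 202, 13]);
  translate([0, 0, 13]) cube([363, 13, 260]);
  translate([0, 189, 13]) cube([363, 13, 260]);
  translate([0, 13, 13]) cube([13, 176, 260]);
  translate([350, 13, 13]) cube([13, 176, 260]);
}
translate([591, 224, 1009]) {
  cube([351, 194, 19]);
  translate([0, 0, 19]) cube([351, 19, 340]);
  translate([0, 175, 19]) cube([351, 19, 340]);
  translate([0, 19, 19]) cube([19, 156, 340]);
  translate([332, 19, 19]) cube([19, 156, 340]);
}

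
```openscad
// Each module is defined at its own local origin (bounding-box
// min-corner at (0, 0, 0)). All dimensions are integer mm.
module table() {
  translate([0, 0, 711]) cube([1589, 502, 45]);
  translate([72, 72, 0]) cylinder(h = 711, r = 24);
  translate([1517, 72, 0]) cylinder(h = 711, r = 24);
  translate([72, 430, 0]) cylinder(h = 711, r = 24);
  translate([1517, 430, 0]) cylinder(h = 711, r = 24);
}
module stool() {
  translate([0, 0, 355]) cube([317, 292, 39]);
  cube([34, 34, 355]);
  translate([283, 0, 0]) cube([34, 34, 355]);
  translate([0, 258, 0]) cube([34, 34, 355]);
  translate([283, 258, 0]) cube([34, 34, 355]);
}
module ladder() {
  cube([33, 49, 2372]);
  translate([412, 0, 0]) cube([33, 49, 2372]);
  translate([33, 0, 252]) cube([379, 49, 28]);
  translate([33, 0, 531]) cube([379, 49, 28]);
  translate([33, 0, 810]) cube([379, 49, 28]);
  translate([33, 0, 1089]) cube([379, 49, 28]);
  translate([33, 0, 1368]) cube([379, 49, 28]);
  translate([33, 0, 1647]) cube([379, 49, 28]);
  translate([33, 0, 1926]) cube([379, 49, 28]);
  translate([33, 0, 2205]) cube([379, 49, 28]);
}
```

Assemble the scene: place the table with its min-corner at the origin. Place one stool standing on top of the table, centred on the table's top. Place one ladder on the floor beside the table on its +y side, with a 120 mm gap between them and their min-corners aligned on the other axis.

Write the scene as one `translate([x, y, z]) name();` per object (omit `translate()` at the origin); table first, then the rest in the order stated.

table();
translate([636, 105, 756]) stool();
translate([0, 622, 0]) ladder();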